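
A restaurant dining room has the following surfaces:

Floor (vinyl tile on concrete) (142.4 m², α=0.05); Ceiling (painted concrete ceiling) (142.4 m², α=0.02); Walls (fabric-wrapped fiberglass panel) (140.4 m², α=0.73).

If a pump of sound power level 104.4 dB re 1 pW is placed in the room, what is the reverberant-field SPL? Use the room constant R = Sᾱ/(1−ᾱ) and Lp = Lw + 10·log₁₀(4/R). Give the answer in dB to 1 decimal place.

Σ(Sᵢαᵢ) = 142.4·0.05 + 142.4·0.02 + 140.4·0.73 = 112.460; total area S = 425.2 m².
ᾱ = 112.460/425.2 = 0.2645; R = Sᾱ/(1−ᾱ) = 112.460/(1−0.2645) = 152.903 m².
Lp = Lw + 10 log₁₀(4/R) = 104.4 -15.82 = 88.6 dB.

88.6 dB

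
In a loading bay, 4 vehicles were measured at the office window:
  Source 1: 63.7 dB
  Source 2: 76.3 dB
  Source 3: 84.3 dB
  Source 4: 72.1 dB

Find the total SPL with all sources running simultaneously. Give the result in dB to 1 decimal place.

85.2 dB

Converting to relative power and adding: 10^(63.7/10) + 10^(76.3/10) + 10^(84.3/10) + 10^(72.1/10) = 3.304e+08.
Combined level = 10 log₁₀(3.304e+08) = 85.2 dB.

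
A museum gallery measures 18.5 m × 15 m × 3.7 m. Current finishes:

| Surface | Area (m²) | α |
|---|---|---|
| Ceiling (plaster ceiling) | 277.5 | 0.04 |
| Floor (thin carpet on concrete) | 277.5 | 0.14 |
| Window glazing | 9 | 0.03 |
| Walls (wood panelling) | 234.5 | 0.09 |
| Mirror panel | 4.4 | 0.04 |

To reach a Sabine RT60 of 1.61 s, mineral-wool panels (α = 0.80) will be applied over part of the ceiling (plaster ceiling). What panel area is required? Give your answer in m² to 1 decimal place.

Total absorption A₁ = 277.5·0.04 + 277.5·0.14 + 9·0.03 + 234.5·0.09 + 4.4·0.04
  = 11.100 + 38.850 + 0.270 + 21.105 + 0.176 = 71.501 m² sabins.
Required A₂ = 0.161·1026.75/1.61 = 102.675 sabins.
ΔA needed = 102.675 − 71.501 = 31.174 sabins.
Net gain per m²: Δα = 0.80 − 0.04 = 0.76.
Panel area = 31.174 / 0.76 = 41.0 m².

41.0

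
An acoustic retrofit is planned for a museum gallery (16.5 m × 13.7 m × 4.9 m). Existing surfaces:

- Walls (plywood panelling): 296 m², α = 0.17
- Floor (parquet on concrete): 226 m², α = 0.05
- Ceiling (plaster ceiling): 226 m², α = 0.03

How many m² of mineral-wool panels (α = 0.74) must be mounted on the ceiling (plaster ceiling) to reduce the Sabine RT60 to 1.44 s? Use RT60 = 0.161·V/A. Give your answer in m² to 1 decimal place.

78.1

Equivalent absorption area: A₁ = 296×0.17 + 226×0.05 + 226×0.03 = 68.400 m².
V = 1107.645 m³. Target absorption A₂ = 0.161 × 1107.645 / 1.44 = 123.841 sabins.
ΔA needed = 123.841 − 68.400 = 55.441 sabins.
Each m² of panel replacing the ceiling (plaster ceiling) adds (0.74 − 0.03) = 0.71 sabins.
Area = ΔA/Δα = 55.441/0.71 = 78.1 m².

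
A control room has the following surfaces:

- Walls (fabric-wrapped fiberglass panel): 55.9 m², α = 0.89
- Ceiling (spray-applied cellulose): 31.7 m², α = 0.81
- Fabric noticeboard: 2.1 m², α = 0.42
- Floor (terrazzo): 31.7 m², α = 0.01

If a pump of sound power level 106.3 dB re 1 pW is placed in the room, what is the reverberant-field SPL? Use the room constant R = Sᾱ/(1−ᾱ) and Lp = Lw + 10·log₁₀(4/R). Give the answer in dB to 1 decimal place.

Σ(Sᵢαᵢ) = 55.9×0.89 + 31.7×0.81 + 2.1×0.42 + 31.7×0.01 = 76.627; total area S = 121.4 m².
ᾱ = 0.6312, so room constant R = A/(1−ᾱ) = 207.774 m².
Lp = 106.3 + 10·log₁₀(4/207.774) = 106.3 + (-17.16) = 89.1 dB.

89.1 dB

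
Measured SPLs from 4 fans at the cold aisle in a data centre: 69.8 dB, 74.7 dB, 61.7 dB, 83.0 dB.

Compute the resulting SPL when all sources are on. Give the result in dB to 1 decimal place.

83.8 dB

Sum in the linear (power) domain: Σ 10^(Lᵢ/10) = 10^(69.8/10) + 10^(74.7/10) + 10^(61.7/10) + 10^(83.0/10) = 2.401e+08.
Back to dB: 10·log₁₀ Σ = 83.8 dB.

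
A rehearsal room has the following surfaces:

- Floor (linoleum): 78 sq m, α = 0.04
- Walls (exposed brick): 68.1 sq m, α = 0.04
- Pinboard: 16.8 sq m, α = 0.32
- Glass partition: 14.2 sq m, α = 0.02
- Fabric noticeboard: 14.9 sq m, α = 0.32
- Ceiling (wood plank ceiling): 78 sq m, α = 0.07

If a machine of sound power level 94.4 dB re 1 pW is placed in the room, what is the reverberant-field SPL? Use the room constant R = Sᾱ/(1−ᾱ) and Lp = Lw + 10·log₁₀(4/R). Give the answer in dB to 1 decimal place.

A = 21.732 sabins; S = 270.0 sq m.
ᾱ = 21.732/270.0 = 0.0805; R = Sᾱ/(1−ᾱ) = 21.732/(1−0.0805) = 23.635 sq m.
Lp = Lw + 10 log₁₀(4/R) = 94.4 -7.71 = 86.7 dB.

86.7 dB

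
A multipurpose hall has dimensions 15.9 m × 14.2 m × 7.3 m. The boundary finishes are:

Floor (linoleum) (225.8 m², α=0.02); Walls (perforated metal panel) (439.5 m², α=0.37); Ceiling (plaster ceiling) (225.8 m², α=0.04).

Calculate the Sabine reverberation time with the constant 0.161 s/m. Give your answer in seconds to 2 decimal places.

Summing Sᵢαᵢ: 4.516 + 162.615 + 9.032 → A = 176.163 sabins.
V = 15.9·14.2·7.3 = 1648.194 m³.
RT60 = 0.161 · V / A = 0.161 × 1648.194 / 176.163 = 1.51 s.

1.51 sec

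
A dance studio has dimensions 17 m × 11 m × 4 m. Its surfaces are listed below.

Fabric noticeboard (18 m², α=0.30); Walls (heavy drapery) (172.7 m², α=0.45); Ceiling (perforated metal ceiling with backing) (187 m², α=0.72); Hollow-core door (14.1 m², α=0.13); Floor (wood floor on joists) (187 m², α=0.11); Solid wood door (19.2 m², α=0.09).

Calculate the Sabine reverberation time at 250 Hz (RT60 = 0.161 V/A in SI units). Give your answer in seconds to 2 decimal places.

Equivalent absorption area: A = 18·0.30 + 172.7·0.45 + 187·0.72 + 14.1·0.13 + 187·0.11 + 19.2·0.09 = 241.886 m².
V = 17·11·4 = 748 m³.
RT60 = 0.161 · V / A = 0.161 × 748 / 241.886 = 0.50 s.

0.50 seconds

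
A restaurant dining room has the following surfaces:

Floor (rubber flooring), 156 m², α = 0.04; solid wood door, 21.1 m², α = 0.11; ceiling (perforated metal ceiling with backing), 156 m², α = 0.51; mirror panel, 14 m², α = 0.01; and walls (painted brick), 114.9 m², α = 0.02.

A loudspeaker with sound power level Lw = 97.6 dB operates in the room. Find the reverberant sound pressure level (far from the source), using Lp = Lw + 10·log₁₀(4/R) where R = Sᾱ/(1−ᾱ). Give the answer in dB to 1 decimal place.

83.1 dB

Σ(Sᵢαᵢ) = 156×0.04 + 21.1×0.11 + 156×0.51 + 14×0.01 + 114.9×0.02 = 90.559; total area S = 462.0 m².
ᾱ = 0.1960, so room constant R = A/(1−ᾱ) = 112.636 m².
Lp = Lw + 10 log₁₀(4/R) = 97.6 -14.50 = 83.1 dB.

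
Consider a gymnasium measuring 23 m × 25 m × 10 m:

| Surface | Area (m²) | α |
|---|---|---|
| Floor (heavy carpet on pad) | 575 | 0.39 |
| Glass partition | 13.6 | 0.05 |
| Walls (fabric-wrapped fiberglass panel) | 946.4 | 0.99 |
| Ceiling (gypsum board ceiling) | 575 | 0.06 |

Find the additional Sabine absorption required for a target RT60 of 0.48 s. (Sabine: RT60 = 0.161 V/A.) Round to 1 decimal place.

732.3 sabins

Total absorption A₁ = 575×0.39 + 13.6×0.05 + 946.4×0.99 + 575×0.06
  = 224.250 + 0.680 + 936.936 + 34.500 = 1196.366 m² sabins.
Target A₂ = 0.161·5750/0.48 = 1928.646 sabins (V = 5750 m³).
Shortfall: 1928.646 − 1196.366 = 732.3 sabins.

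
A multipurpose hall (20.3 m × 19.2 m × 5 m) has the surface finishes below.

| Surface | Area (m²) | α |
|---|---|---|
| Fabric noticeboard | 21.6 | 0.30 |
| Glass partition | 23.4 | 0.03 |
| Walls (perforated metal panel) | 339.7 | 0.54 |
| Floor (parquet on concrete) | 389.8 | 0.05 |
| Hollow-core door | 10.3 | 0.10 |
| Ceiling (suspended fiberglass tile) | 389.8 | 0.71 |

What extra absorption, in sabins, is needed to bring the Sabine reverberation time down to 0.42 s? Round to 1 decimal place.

Summing Sᵢαᵢ: 6.480 + 0.702 + 183.438 + 19.490 + 1.030 + 276.758 → A₁ = 487.898 sabins.
Target A₂ = 0.161·1948.8/0.42 = 747.040 sabins (V = 1948.8 m³).
ΔA = A₂ − A₁ = 747.040 − 487.898 = 259.1 sabins.

259.1 sabins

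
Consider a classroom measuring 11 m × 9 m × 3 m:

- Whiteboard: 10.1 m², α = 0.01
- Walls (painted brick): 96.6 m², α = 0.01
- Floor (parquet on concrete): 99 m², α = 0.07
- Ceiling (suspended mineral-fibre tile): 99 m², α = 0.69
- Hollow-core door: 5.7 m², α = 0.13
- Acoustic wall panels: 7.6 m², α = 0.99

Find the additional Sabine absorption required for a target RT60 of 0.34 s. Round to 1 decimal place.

56.1 sabins

A₁ = Σ Sᵢαᵢ = 10.1·0.01 + 96.6·0.01 + 99·0.07 + 99·0.69 + 5.7·0.13 + 7.6·0.99 = 84.572 sabins.
V = 297 m³. Required absorption A₂ = 0.161 × 297 / 0.34 = 140.638 sabins.
ΔA = A₂ − A₁ = 140.638 − 84.572 = 56.1 sabins.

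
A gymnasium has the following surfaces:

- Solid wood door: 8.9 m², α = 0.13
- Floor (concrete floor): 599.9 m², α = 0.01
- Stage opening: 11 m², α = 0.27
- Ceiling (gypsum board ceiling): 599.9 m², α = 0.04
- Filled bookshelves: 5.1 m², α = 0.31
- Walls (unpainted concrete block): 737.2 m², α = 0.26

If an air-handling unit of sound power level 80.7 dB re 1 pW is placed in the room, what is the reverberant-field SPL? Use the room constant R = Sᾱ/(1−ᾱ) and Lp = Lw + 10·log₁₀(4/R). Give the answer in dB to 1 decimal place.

Σ(Sᵢαᵢ) = 8.9×0.13 + 599.9×0.01 + 11×0.27 + 599.9×0.04 + 5.1×0.31 + 737.2×0.26 = 227.375; total area S = 1962.0 m².
ᾱ = 0.1159, so room constant R = A/(1−ᾱ) = 257.182 m².
Lp = 80.7 + 10·log₁₀(4/257.182) = 80.7 + (-18.08) = 62.6 dB.

62.6 dB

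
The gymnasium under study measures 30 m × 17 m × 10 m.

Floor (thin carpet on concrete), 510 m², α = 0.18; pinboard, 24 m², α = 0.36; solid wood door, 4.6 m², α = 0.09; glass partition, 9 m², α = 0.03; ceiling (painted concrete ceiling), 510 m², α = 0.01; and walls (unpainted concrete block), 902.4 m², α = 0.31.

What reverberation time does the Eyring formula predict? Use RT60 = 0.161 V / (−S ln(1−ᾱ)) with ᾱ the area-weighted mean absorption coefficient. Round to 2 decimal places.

1.91 s

S = Σ Sᵢ = 1960.0 m².
Σ(Sᵢαᵢ) = 510·0.18 + 24·0.36 + 4.6·0.09 + 9·0.03 + 510·0.01 + 902.4·0.31 = 385.968.
ᾱ = 385.968 / 1960.0 = 0.1969.
Eyring denominator: −S ln(1−ᾱ) = 429.781.
V = 30 × 17 × 10 = 5100 m³.
T = 0.161·V/[−S·ln(1−ᾱ)] = 0.161·5100/429.781 = 1.91 s.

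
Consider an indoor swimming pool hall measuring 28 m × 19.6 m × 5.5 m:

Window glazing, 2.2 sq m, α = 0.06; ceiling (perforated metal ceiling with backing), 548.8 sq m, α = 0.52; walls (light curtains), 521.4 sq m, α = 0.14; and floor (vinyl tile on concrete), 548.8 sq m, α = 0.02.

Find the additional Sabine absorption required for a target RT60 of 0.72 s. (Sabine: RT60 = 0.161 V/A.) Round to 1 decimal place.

A₁ = Σ Sᵢαᵢ = 2.2·0.06 + 548.8·0.52 + 521.4·0.14 + 548.8·0.02 = 369.480 sabins.
V = 3018.4 m³. Required absorption A₂ = 0.161 × 3018.4 / 0.72 = 674.948 sabins.
Shortfall: 674.948 − 369.480 = 305.5 sabins.

305.5 sabins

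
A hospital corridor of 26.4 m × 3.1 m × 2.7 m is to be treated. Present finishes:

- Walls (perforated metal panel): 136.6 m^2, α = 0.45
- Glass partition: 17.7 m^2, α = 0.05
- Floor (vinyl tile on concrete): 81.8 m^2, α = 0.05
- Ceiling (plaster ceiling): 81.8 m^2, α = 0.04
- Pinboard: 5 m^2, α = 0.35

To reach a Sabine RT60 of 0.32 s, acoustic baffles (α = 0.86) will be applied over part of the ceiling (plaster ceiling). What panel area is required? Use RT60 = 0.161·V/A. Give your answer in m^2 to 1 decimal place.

Summing Sᵢαᵢ: 61.470 + 0.885 + 4.090 + 3.272 + 1.750 → A₁ = 71.467 sabins.
V = 220.968 m³. Target absorption A₂ = 0.161 × 220.968 / 0.32 = 111.175 sabins.
ΔA needed = 111.175 − 71.467 = 39.708 sabins.
Net gain per m^2: Δα = 0.86 − 0.04 = 0.82.
Panel area = 39.708 / 0.82 = 48.4 m^2.

48.4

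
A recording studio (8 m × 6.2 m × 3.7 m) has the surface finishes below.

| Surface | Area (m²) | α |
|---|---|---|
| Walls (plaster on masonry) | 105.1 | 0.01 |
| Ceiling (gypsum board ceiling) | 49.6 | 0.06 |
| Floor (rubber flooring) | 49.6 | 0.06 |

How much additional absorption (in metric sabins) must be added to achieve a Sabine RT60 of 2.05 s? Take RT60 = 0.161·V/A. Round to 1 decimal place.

7.4 sabins

Summing Sᵢαᵢ: 1.051 + 2.976 + 2.976 → A₁ = 7.003 sabins.
For T = 2.05 s, need A₂ = 0.161·V/T = 0.161·183.52/2.05 = 14.413 sabins.
Additional absorption ΔA = 14.413 − 7.003 = 7.4 sabins.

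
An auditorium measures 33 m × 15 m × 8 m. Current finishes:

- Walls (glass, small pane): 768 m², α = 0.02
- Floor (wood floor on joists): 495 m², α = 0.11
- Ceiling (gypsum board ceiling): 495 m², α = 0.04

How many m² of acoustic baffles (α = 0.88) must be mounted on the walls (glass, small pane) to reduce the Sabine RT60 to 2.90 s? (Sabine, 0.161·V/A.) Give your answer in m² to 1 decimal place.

Total absorption A₁ = 768*0.02 + 495*0.11 + 495*0.04
  = 15.360 + 54.450 + 19.800 = 89.610 m² sabins.
Required A₂ = 0.161·3960/2.90 = 219.848 sabins.
ΔA needed = 219.848 − 89.610 = 130.238 sabins.
Each m² of panel replacing the walls (glass, small pane) adds (0.88 − 0.02) = 0.86 sabins.
Area = ΔA/Δα = 130.238/0.86 = 151.4 m².

151.4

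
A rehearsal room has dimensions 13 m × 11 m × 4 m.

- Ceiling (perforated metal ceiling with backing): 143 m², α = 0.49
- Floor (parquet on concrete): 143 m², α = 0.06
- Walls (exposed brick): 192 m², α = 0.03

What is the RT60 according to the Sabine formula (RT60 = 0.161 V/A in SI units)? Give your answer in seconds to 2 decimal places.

1.09 sec

Summing Sᵢαᵢ: 70.070 + 8.580 + 5.760 → A = 84.410 sabins.
V = 13·11·4 = 572 m³.
Sabine: RT60 = 0.161 × 572 / 84.410 = 1.09 s.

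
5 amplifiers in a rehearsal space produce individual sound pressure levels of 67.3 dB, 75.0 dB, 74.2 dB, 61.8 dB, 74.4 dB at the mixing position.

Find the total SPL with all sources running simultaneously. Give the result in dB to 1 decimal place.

79.7 dB

Sum in the linear (power) domain: Σ 10^(Lᵢ/10) = 10^(67.3/10) + 10^(75.0/10) + 10^(74.2/10) + 10^(61.8/10) + 10^(74.4/10) = 9.235e+07.
Back to dB: 10·log₁₀ Σ = 79.7 dB.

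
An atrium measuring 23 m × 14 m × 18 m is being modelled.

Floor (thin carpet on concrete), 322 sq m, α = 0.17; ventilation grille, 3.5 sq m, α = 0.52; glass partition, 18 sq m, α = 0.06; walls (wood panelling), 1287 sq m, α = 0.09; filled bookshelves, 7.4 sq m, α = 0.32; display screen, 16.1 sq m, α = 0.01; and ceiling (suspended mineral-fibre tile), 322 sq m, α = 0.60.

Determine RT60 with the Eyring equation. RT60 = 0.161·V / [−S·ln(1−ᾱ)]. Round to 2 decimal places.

S = Σ Sᵢ = 1976.0 sq m.
Σ(Sᵢαᵢ) = 322·0.17 + 3.5·0.52 + 18·0.06 + 1287·0.09 + 7.4·0.32 + 16.1·0.01 + 322·0.60 = 369.199.
Mean coefficient ᾱ = A/S = 0.1868.
Eyring denominator: −S ln(1−ᾱ) = 408.594.
V = 23 × 14 × 18 = 5796 m³.
T = 0.161·V/[−S·ln(1−ᾱ)] = 0.161·5796/408.594 = 2.28 s.

2.28 s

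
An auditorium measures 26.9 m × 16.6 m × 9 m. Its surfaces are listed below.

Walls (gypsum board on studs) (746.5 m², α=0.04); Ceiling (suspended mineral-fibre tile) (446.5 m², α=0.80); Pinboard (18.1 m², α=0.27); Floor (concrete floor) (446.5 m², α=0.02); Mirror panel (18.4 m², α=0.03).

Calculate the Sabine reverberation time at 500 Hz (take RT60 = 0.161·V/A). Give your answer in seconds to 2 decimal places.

Summing Sᵢαᵢ: 29.860 + 357.200 + 4.887 + 8.930 + 0.552 → A = 401.429 sabins.
Room volume: 4018.86 m³.
T = 0.161 V/A = 0.161·4018.86/401.429 = 1.61 s.

1.61 s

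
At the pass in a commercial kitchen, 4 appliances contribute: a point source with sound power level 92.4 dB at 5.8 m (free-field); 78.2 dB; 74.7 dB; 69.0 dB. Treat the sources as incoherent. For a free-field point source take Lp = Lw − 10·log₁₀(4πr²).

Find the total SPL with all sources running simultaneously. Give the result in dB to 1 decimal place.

Source at 5.8 m: Lp = 92.4 − 10·log₁₀(4π·5.8²) = 92.4 − 10·log₁₀(422.733) = 66.1 dB.
Sum in the linear (power) domain: Σ 10^(Lᵢ/10) = 10^(66.1/10) + 10^(78.2/10) + 10^(74.7/10) + 10^(69.0/10) = 1.076e+08.
L_total = 10·log₁₀(1.076e+08) = 80.3 dB.

80.3 dB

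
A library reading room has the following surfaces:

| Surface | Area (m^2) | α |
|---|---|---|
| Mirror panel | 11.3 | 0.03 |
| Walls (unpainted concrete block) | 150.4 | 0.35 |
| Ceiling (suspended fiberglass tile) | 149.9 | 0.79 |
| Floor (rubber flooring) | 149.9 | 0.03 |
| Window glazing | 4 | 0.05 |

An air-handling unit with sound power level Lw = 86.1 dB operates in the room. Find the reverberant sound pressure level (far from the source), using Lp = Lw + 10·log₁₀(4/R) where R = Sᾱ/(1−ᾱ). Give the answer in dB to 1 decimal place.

67.6 dB

Σ(Sᵢαᵢ) = 11.3×0.03 + 150.4×0.35 + 149.9×0.79 + 149.9×0.03 + 4×0.05 = 176.097; total area S = 465.5 m^2.
ᾱ = 0.3783, so room constant R = A/(1−ᾱ) = 283.251 m^2.
Lp = 86.1 + 10·log₁₀(4/283.251) = 86.1 + (-18.50) = 67.6 dB.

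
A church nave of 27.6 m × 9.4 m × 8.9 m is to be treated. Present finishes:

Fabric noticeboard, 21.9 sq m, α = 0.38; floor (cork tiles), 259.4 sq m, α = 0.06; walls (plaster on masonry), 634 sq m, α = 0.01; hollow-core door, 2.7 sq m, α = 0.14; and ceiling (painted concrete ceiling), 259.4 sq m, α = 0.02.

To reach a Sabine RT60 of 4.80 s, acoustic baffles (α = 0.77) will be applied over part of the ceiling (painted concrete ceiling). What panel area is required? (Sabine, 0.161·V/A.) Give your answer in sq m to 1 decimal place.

A₁ = Σ Sᵢαᵢ = 21.9·0.38 + 259.4·0.06 + 634·0.01 + 2.7·0.14 + 259.4·0.02 = 35.792 sabins.
Required A₂ = 0.161·2309.016/4.80 = 77.448 sabins.
Absorption to add: 77.448 − 35.792 = 41.656 sabins.
Each sq m of panel replacing the ceiling (painted concrete ceiling) adds (0.77 − 0.02) = 0.75 sabins.
Area = ΔA/Δα = 41.656/0.75 = 55.5 sq m.

55.5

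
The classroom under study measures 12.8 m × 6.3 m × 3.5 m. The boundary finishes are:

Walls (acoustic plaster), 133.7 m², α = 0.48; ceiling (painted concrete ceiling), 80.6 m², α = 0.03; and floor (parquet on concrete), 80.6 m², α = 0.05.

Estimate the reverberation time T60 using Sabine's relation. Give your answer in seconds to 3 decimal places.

0.643 s

A = Σ Sᵢαᵢ = 133.7*0.48 + 80.6*0.03 + 80.6*0.05 = 70.624 sabins.
V = 12.8·6.3·3.5 = 282.24 m³.
RT60 = 0.161 · V / A = 0.161 × 282.24 / 70.624 = 0.643 s.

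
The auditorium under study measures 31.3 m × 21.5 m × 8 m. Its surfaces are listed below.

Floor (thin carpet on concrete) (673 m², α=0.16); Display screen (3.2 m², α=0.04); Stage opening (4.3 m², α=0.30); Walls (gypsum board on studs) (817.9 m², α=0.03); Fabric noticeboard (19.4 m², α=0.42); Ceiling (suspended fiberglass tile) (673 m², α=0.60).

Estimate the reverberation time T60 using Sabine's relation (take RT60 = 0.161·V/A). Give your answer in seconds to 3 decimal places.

Equivalent absorption area: A = 673·0.16 + 3.2·0.04 + 4.3·0.30 + 817.9·0.03 + 19.4·0.42 + 673·0.60 = 545.583 m².
Volume V = 31.3 × 21.5 × 8 = 5383.6 m³.
T = 0.161 V/A = 0.161·5383.6/545.583 = 1.589 s.

1.589 sec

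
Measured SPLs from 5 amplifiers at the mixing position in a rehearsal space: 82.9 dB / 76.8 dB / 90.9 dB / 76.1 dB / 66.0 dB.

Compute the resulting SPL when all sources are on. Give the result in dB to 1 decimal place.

91.8 dB

Sum in the linear (power) domain: Σ 10^(Lᵢ/10) = 10^(82.9/10) + 10^(76.8/10) + 10^(90.9/10) + 10^(76.1/10) + 10^(66.0/10) = 1.518e+09.
Combined level = 10 log₁₀(1.518e+09) = 91.8 dB.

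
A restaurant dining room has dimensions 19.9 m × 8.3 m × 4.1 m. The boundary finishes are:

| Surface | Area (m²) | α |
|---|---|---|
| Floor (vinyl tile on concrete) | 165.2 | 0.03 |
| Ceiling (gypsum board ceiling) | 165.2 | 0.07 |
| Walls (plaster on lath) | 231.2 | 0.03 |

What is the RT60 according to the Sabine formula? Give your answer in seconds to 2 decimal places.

A = Σ Sᵢαᵢ = 165.2·0.03 + 165.2·0.07 + 231.2·0.03 = 23.456 sabins.
Room volume: 677.197 m³.
T = 0.161 V/A = 0.161·677.197/23.456 = 4.65 s.

4.65 s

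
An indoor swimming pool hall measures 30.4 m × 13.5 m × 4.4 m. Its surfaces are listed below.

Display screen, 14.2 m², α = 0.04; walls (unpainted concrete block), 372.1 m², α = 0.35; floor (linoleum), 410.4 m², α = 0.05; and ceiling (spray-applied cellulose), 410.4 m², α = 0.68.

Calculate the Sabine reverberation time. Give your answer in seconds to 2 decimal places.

Equivalent absorption area: A = 14.2*0.04 + 372.1*0.35 + 410.4*0.05 + 410.4*0.68 = 430.395 m².
Volume V = 30.4 × 13.5 × 4.4 = 1805.76 m³.
RT60 = 0.161 · V / A = 0.161 × 1805.76 / 430.395 = 0.68 s.

0.68 sec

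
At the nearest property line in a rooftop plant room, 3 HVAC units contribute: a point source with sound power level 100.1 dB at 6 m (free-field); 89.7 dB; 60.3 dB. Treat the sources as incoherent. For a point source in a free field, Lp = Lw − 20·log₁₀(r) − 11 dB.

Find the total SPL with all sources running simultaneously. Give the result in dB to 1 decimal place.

Source at 6 m: Lp = 100.1 − 20·log₁₀(6) − 11 = 73.5 dB.
Σ 10^(Lᵢ/10) = 9.567e+08.
L_total = 10·log₁₀(9.567e+08) = 89.8 dB.

89.8 dB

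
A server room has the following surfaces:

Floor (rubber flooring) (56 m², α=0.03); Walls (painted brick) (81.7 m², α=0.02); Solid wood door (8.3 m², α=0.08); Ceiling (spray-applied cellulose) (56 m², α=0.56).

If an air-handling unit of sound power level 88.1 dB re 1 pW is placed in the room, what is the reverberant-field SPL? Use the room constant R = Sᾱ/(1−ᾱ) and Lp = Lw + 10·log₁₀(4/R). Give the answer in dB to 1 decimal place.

77.8 dB

Σ(Sᵢαᵢ) = 56·0.03 + 81.7·0.02 + 8.3·0.08 + 56·0.56 = 35.338; total area S = 202.0 m².
ᾱ = 0.1749, so room constant R = A/(1−ᾱ) = 42.829 m².
Lp = 88.1 + 10·log₁₀(4/42.829) = 88.1 + (-10.30) = 77.8 dB.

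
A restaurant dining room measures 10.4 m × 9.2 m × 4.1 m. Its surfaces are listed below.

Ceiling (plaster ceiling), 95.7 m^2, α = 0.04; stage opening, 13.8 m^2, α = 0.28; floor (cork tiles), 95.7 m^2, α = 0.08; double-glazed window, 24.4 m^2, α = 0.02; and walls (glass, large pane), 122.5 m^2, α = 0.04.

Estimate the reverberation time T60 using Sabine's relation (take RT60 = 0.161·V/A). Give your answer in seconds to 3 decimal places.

Equivalent absorption area: A = 95.7·0.04 + 13.8·0.28 + 95.7·0.08 + 24.4·0.02 + 122.5·0.04 = 20.736 m^2.
Room volume: 392.288 m³.
T = 0.161 V/A = 0.161·392.288/20.736 = 3.046 s.

3.046 s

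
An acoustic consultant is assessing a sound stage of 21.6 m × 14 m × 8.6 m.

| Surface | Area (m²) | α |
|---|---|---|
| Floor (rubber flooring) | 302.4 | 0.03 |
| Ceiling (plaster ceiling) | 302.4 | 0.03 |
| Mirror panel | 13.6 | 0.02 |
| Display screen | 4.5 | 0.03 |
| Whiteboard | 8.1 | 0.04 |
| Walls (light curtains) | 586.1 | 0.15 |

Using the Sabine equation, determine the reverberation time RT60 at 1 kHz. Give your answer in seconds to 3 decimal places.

3.921 s

Equivalent absorption area: A = 302.4·0.03 + 302.4·0.03 + 13.6·0.02 + 4.5·0.03 + 8.1·0.04 + 586.1·0.15 = 106.790 m².
V = 21.6·14·8.6 = 2600.64 m³.
Sabine: RT60 = 0.161 × 2600.64 / 106.790 = 3.921 s.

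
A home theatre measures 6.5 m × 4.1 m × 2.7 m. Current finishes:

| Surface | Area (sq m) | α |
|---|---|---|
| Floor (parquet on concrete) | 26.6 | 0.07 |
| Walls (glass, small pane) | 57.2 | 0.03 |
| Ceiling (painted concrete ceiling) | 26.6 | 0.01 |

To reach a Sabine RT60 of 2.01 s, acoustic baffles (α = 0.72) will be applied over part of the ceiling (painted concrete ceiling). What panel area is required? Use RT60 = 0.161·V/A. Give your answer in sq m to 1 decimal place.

2.7

Total absorption A₁ = 26.6×0.07 + 57.2×0.03 + 26.6×0.01
  = 1.862 + 1.716 + 0.266 = 3.844 sq m sabins.
V = 71.955 m³. Target absorption A₂ = 0.161 × 71.955 / 2.01 = 5.764 sabins.
Absorption to add: 5.764 − 3.844 = 1.920 sabins.
Each sq m of panel replacing the ceiling (painted concrete ceiling) adds (0.72 − 0.01) = 0.71 sabins.
Area = ΔA/Δα = 1.920/0.71 = 2.7 sq m.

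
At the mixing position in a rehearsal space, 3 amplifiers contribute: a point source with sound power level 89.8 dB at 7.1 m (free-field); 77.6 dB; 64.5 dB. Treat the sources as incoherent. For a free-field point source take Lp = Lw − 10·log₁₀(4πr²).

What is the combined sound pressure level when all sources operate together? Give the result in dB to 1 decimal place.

Source at 7.1 m: Lp = 89.8 − 10·log₁₀(4π·7.1²) = 89.8 − 10·log₁₀(633.471) = 61.8 dB.
Σ 10^(Lᵢ/10) = 6.188e+07.
Back to dB: 10·log₁₀ Σ = 77.9 dB.

77.9 dB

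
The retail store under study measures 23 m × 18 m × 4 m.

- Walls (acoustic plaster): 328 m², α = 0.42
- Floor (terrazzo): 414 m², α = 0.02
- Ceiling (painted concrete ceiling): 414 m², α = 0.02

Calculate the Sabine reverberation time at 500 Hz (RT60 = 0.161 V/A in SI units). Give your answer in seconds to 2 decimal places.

1.73 sec

Total absorption A = 328*0.42 + 414*0.02 + 414*0.02
  = 137.760 + 8.280 + 8.280 = 154.320 m² sabins.
Room volume: 1656 m³.
Sabine: RT60 = 0.161 × 1656 / 154.320 = 1.73 s.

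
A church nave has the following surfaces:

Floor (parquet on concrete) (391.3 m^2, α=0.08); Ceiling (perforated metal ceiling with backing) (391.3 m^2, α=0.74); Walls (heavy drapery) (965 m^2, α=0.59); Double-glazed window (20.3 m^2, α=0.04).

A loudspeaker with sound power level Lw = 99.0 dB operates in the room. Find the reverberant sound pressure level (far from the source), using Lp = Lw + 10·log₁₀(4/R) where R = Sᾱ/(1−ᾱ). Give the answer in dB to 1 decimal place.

Σ(Sᵢαᵢ) = 391.3·0.08 + 391.3·0.74 + 965·0.59 + 20.3·0.04 = 891.028; total area S = 1767.9 m^2.
ᾱ = 891.028/1767.9 = 0.5040; R = Sᾱ/(1−ᾱ) = 891.028/(1−0.5040) = 1796.427 m^2.
Lp = Lw + 10 log₁₀(4/R) = 99.0 -26.52 = 72.5 dB.

72.5 dB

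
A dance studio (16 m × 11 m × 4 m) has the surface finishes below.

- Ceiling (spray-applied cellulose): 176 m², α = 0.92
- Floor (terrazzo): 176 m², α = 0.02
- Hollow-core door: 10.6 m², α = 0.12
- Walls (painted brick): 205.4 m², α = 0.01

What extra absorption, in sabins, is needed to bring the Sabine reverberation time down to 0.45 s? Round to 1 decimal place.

83.1 sabins

Equivalent absorption area: A₁ = 176×0.92 + 176×0.02 + 10.6×0.12 + 205.4×0.01 = 168.766 m².
Target A₂ = 0.161·704/0.45 = 251.876 sabins (V = 704 m³).
Additional absorption ΔA = 251.876 − 168.766 = 83.1 sabins.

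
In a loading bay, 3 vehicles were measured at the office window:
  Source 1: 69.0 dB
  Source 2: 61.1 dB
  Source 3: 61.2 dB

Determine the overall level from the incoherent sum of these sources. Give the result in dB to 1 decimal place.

70.2 dB

Sum in the linear (power) domain: Σ 10^(Lᵢ/10) = 10^(69.0/10) + 10^(61.1/10) + 10^(61.2/10) = 1.055e+07.
L_total = 10·log₁₀(1.055e+07) = 70.2 dB.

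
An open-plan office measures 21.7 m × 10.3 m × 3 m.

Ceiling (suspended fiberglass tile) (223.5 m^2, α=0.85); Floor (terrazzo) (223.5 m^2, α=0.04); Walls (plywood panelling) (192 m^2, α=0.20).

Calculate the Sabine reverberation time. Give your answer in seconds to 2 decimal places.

0.45 s

Summing Sᵢαᵢ: 189.975 + 8.940 + 38.400 → A = 237.315 sabins.
Room volume: 670.53 m³.
RT60 = 0.161 · V / A = 0.161 × 670.53 / 237.315 = 0.45 s.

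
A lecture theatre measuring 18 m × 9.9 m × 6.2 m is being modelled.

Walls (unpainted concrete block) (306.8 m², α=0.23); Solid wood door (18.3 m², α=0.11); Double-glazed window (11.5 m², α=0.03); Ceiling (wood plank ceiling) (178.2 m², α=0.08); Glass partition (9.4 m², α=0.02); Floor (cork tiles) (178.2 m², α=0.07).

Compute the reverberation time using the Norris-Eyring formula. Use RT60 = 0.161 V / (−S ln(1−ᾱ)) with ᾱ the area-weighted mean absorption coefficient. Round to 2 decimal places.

1.65 s

S = Σ Sᵢ = 702.4 m².
Absorption A = 306.8×0.23 + 18.3×0.11 + 11.5×0.03 + 178.2×0.08 + 9.4×0.02 + 178.2×0.07 = 99.840 sabins.
Mean coefficient ᾱ = A/S = 0.1421.
Eyring denominator: −S ln(1−ᾱ) = 107.655.
V = 18 × 9.9 × 6.2 = 1104.84 m³.
RT60 = 0.161 × 1104.84 / 107.655 = 1.65 s.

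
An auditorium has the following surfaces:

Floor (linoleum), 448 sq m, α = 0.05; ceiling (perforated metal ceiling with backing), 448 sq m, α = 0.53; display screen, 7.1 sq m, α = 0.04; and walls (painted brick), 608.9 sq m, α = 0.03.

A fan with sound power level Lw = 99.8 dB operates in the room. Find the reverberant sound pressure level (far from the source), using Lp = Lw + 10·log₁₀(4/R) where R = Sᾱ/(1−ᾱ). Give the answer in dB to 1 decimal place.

80.5 dB

A = 278.391 sabins; S = 1512.0 sq m.
ᾱ = 278.391/1512.0 = 0.1841; R = Sᾱ/(1−ᾱ) = 278.391/(1−0.1841) = 341.207 sq m.
Lp = 99.8 + 10·log₁₀(4/341.207) = 99.8 + (-19.31) = 80.5 dB.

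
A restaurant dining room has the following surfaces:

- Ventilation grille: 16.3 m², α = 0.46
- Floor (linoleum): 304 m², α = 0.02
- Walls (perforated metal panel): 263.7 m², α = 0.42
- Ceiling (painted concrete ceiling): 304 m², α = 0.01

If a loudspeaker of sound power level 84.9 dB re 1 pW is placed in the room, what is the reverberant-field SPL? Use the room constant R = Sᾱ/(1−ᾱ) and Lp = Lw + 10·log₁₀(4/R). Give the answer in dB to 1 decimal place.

A = 127.372 sabins; S = 888.0 m².
ᾱ = 127.372/888.0 = 0.1434; R = Sᾱ/(1−ᾱ) = 127.372/(1−0.1434) = 148.695 m².
Lp = Lw + 10 log₁₀(4/R) = 84.9 -15.70 = 69.2 dB.

69.2 dB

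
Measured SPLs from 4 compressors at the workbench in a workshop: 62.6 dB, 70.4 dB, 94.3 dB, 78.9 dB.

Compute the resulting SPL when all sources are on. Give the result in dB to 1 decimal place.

Σ 10^(Lᵢ/10) = 2.782e+09.
Combined level = 10 log₁₀(2.782e+09) = 94.4 dB.

94.4 dB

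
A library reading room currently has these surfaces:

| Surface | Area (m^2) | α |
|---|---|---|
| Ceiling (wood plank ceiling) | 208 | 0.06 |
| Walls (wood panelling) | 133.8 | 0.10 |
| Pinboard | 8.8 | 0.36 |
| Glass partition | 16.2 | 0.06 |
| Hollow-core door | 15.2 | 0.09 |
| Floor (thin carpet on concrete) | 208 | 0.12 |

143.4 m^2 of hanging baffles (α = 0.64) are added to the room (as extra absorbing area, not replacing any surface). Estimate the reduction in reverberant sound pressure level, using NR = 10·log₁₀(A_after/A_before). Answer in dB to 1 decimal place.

4.2 dB

A_before = Σ Sᵢαᵢ = 208·0.06 + 133.8·0.10 + 8.8·0.36 + 16.2·0.06 + 15.2·0.09 + 208·0.12 = 56.328 sabins.
Added absorption = 143.4 × 0.64 = 91.776 sabins.
A_after = 56.328 + 91.776 = 148.104 sabins.
NR = 10·log₁₀(148.104/56.328) = 4.2 dB.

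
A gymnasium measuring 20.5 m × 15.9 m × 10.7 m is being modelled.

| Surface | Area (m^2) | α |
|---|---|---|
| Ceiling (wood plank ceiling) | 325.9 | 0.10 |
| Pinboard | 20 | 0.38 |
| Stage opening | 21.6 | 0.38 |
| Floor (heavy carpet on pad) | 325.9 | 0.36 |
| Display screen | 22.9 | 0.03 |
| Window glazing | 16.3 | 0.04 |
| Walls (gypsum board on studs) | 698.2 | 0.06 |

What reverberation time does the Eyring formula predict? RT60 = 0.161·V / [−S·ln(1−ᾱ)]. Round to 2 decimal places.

S = Σ Sᵢ = 1430.8 m^2.
Σ(Sᵢαᵢ) = 325.9×0.10 + 20×0.38 + 21.6×0.38 + 325.9×0.36 + 22.9×0.03 + 16.3×0.04 + 698.2×0.06 = 208.953.
Mean coefficient ᾱ = A/S = 0.1460.
Eyring denominator: −S ln(1−ᾱ) = 225.815.
V = 20.5 × 15.9 × 10.7 = 3487.665 m³.
T = 0.161·V/[−S·ln(1−ᾱ)] = 0.161·3487.665/225.815 = 2.49 s.

2.49 s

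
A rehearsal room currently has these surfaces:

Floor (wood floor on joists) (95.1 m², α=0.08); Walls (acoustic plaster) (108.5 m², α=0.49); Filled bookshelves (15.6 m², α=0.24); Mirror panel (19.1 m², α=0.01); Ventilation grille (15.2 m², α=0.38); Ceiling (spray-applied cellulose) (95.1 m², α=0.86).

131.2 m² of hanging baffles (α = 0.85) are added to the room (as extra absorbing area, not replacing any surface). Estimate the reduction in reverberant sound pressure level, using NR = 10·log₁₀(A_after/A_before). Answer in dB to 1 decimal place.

A_before = Σ Sᵢαᵢ = 95.1*0.08 + 108.5*0.49 + 15.6*0.24 + 19.1*0.01 + 15.2*0.38 + 95.1*0.86 = 152.270 sabins.
Treatment contributes 131.2·0.85 = 111.520 sabins.
New total A_after = 263.790 sabins.
Reduction = 10 log₁₀(A_after/A_before) = 10 log₁₀(1.7324) = 2.4 dB.

2.4 dB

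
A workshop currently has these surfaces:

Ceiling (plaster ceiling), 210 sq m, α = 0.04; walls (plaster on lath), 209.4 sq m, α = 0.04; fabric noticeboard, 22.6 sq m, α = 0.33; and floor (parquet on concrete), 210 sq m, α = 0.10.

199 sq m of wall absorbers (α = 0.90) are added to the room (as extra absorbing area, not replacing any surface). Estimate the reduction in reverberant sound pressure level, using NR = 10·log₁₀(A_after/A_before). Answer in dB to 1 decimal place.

7.0 dB

Total absorption A_before = 210×0.04 + 209.4×0.04 + 22.6×0.33 + 210×0.10
  = 8.400 + 8.376 + 7.458 + 21.000 = 45.234 sq m sabins.
Added absorption = 199 × 0.90 = 179.100 sabins.
A_after = 45.234 + 179.100 = 224.334 sabins.
NR = 10·log₁₀(224.334/45.234) = 7.0 dB.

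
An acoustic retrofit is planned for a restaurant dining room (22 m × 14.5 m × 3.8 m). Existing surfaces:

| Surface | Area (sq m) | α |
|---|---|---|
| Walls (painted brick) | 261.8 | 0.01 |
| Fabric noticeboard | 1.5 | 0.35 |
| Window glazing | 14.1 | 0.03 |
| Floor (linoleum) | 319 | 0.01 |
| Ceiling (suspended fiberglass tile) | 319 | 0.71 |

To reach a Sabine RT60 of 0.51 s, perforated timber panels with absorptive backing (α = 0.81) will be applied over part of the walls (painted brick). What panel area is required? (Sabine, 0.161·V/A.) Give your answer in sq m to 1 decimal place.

186.8

Equivalent absorption area: A₁ = 261.8×0.01 + 1.5×0.35 + 14.1×0.03 + 319×0.01 + 319×0.71 = 233.246 sq m.
Required A₂ = 0.161·1212.2/0.51 = 382.675 sabins.
Absorption to add: 382.675 − 233.246 = 149.429 sabins.
Each sq m of panel replacing the walls (painted brick) adds (0.81 − 0.01) = 0.80 sabins.
Area = ΔA/Δα = 149.429/0.80 = 186.8 sq m.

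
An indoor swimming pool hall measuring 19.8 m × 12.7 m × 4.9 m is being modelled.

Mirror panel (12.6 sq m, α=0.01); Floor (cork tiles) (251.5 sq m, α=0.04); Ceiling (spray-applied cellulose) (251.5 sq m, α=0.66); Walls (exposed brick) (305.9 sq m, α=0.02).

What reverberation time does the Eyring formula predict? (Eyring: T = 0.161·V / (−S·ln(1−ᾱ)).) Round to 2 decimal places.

S = Σ Sᵢ = 821.5 sq m.
Σ(Sᵢαᵢ) = 12.6·0.01 + 251.5·0.04 + 251.5·0.66 + 305.9·0.02 = 182.294.
Mean coefficient ᾱ = A/S = 0.2219.
−S·ln(1−ᾱ) = −821.5 × ln(1 − 0.2219) = 206.115.
V = 19.8 × 12.7 × 4.9 = 1232.154 m³.
RT60 = 0.161 × 1232.154 / 206.115 = 0.96 s.

0.96 s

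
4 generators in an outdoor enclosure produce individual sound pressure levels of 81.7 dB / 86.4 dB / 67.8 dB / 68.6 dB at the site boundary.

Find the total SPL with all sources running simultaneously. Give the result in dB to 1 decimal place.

Sum in the linear (power) domain: Σ 10^(Lᵢ/10) = 10^(81.7/10) + 10^(86.4/10) + 10^(67.8/10) + 10^(68.6/10) = 5.977e+08.
Back to dB: 10·log₁₀ Σ = 87.8 dB.

87.8 dB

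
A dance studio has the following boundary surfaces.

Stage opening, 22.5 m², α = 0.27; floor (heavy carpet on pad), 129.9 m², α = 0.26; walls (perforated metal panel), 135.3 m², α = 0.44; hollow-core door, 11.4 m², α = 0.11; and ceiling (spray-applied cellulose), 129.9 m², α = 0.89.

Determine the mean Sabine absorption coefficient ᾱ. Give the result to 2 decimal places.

Total surface area S = 429.0 m².
A = 22.5*0.27 + 129.9*0.26 + 135.3*0.44 + 11.4*0.11 + 129.9*0.89 = 216.246 sabins.
ᾱ = A/S = 0.50.

0.50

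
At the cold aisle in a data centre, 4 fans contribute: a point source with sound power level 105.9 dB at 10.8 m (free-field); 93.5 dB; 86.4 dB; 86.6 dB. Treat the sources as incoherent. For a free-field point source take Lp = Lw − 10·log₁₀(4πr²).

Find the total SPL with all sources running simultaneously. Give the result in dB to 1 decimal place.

95.0 dB

Source at 10.8 m: Lp = 105.9 − 10·log₁₀(4π·10.8²) = 105.9 − 10·log₁₀(1465.741) = 74.2 dB.
Σ 10^(Lᵢ/10) = 3.159e+09.
Back to dB: 10·log₁₀ Σ = 95.0 dB.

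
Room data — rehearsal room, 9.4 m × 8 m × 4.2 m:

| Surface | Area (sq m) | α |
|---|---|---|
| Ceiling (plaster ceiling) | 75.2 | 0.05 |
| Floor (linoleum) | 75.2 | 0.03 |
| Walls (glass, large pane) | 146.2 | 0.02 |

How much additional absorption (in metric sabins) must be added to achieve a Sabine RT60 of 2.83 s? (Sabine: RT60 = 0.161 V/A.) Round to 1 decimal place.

Summing Sᵢαᵢ: 3.760 + 2.256 + 2.924 → A₁ = 8.940 sabins.
Target A₂ = 0.161·315.84/2.83 = 17.968 sabins (V = 315.84 m³).
Additional absorption ΔA = 17.968 − 8.940 = 9.0 sabins.

9.0 sabins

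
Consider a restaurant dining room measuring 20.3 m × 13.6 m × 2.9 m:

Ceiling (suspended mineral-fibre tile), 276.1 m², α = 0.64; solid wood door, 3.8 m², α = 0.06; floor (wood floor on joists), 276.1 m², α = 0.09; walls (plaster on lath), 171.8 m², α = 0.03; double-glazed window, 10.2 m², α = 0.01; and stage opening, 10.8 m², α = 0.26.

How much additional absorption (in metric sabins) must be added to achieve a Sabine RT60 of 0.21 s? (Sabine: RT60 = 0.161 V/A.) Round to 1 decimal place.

404.0 sabins

A₁ = Σ Sᵢαᵢ = 276.1*0.64 + 3.8*0.06 + 276.1*0.09 + 171.8*0.03 + 10.2*0.01 + 10.8*0.26 = 209.845 sabins.
Target A₂ = 0.161·800.632/0.21 = 613.818 sabins (V = 800.632 m³).
ΔA = A₂ − A₁ = 613.818 − 209.845 = 404.0 sabins.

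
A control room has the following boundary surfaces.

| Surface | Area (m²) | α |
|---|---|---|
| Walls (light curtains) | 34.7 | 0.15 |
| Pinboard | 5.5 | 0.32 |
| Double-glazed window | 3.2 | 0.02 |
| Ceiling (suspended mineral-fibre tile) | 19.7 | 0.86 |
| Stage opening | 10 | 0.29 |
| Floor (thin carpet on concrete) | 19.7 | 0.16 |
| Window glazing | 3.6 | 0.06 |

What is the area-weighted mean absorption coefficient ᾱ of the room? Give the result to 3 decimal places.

S = Σ Sᵢ = 34.7 + 5.5 + 3.2 + 19.7 + 10 + 19.7 + 3.6 = 96.4 m².
Weighted sum Σ Sα = 30.239.
ᾱ = A/S = 0.314.

0.314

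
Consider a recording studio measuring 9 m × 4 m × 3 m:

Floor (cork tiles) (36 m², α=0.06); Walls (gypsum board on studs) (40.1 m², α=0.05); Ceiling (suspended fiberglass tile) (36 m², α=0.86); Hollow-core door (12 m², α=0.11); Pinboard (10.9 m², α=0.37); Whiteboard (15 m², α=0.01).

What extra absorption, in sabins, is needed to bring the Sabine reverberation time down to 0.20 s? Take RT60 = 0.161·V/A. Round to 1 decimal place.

46.3 sabins

Total absorption A₁ = 36×0.06 + 40.1×0.05 + 36×0.86 + 12×0.11 + 10.9×0.37 + 15×0.01
  = 2.160 + 2.005 + 30.960 + 1.320 + 4.033 + 0.150 = 40.628 m² sabins.
For T = 0.20 s, need A₂ = 0.161·V/T = 0.161·108/0.20 = 86.940 sabins.
ΔA = A₂ − A₁ = 86.940 − 40.628 = 46.3 sabins.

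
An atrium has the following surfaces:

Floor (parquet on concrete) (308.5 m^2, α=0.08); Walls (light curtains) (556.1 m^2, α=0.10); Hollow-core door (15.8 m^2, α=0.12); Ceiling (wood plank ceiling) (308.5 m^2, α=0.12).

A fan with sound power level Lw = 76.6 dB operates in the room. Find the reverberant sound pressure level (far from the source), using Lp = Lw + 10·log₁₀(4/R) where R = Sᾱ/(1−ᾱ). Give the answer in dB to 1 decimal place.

Σ(Sᵢαᵢ) = 308.5×0.08 + 556.1×0.10 + 15.8×0.12 + 308.5×0.12 = 119.206; total area S = 1188.9 m^2.
ᾱ = 0.1003, so room constant R = A/(1−ᾱ) = 132.495 m^2.
Lp = Lw + 10 log₁₀(4/R) = 76.6 -15.20 = 61.4 dB.

61.4 dB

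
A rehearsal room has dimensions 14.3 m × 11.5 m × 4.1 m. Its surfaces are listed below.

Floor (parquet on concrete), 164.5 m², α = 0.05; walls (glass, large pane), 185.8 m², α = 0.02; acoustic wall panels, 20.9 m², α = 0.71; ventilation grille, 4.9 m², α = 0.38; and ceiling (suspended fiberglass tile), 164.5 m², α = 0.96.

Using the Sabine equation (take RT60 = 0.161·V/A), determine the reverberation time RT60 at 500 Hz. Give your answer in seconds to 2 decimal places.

0.58 seconds

Summing Sᵢαᵢ: 8.225 + 3.716 + 14.839 + 1.862 + 157.920 → A = 186.562 sabins.
V = 14.3·11.5·4.1 = 674.245 m³.
Sabine: RT60 = 0.161 × 674.245 / 186.562 = 0.58 s.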